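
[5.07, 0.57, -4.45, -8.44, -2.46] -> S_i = Random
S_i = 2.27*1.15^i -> [2.27, 2.61, 3.0, 3.45, 3.97]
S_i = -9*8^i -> [-9, -72, -576, -4608, -36864]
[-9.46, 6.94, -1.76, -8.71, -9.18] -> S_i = Random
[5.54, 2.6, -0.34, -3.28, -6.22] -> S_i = 5.54 + -2.94*i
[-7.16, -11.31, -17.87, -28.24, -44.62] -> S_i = -7.16*1.58^i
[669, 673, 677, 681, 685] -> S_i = 669 + 4*i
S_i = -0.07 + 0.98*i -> [-0.07, 0.91, 1.89, 2.87, 3.85]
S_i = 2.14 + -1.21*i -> [2.14, 0.93, -0.28, -1.49, -2.7]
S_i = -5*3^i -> [-5, -15, -45, -135, -405]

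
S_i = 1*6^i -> [1, 6, 36, 216, 1296]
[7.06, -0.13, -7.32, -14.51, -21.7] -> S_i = 7.06 + -7.19*i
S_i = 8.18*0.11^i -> [8.18, 0.9, 0.1, 0.01, 0.0]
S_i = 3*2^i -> [3, 6, 12, 24, 48]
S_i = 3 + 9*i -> [3, 12, 21, 30, 39]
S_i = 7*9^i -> [7, 63, 567, 5103, 45927]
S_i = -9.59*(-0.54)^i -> [-9.59, 5.18, -2.8, 1.51, -0.82]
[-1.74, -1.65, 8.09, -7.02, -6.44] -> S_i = Random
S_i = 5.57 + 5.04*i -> [5.57, 10.61, 15.65, 20.69, 25.73]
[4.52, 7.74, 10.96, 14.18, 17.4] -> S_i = 4.52 + 3.22*i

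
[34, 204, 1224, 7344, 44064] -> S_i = 34*6^i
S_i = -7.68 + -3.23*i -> [-7.68, -10.91, -14.14, -17.37, -20.6]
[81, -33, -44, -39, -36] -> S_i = Random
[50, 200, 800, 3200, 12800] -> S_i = 50*4^i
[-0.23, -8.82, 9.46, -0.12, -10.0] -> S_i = Random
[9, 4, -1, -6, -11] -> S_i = 9 + -5*i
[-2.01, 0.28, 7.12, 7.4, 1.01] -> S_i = Random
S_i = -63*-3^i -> [-63, 189, -567, 1701, -5103]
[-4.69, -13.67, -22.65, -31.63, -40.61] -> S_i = -4.69 + -8.98*i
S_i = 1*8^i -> [1, 8, 64, 512, 4096]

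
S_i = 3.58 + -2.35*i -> [3.58, 1.23, -1.12, -3.47, -5.82]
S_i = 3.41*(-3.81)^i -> [3.41, -12.99, 49.5, -188.59, 718.55]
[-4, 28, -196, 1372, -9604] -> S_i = -4*-7^i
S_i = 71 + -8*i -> [71, 63, 55, 47, 39]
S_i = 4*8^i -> [4, 32, 256, 2048, 16384]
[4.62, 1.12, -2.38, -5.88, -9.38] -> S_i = 4.62 + -3.50*i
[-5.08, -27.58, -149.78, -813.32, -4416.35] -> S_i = -5.08*5.43^i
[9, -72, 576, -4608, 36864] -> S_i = 9*-8^i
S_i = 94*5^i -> [94, 470, 2350, 11750, 58750]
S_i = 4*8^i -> [4, 32, 256, 2048, 16384]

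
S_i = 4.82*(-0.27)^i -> [4.82, -1.3, 0.35, -0.09, 0.03]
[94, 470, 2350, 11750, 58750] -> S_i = 94*5^i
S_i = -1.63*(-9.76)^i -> [-1.63, 15.91, -155.27, 1515.43, -14790.64]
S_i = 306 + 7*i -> [306, 313, 320, 327, 334]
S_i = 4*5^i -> [4, 20, 100, 500, 2500]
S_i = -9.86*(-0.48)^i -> [-9.86, 4.73, -2.27, 1.09, -0.52]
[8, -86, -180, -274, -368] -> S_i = 8 + -94*i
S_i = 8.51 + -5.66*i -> [8.51, 2.85, -2.81, -8.47, -14.13]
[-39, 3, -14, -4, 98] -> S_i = Random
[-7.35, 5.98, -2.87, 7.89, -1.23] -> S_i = Random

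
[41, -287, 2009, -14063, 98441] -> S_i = 41*-7^i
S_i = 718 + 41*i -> [718, 759, 800, 841, 882]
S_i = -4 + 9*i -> [-4, 5, 14, 23, 32]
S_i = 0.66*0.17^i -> [0.66, 0.11, 0.02, 0.0, 0.0]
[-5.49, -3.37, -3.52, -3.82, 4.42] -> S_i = Random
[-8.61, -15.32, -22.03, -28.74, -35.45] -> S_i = -8.61 + -6.71*i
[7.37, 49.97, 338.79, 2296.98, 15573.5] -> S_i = 7.37*6.78^i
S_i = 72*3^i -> [72, 216, 648, 1944, 5832]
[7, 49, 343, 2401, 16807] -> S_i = 7*7^i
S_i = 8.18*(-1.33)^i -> [8.18, -10.88, 14.47, -19.24, 25.6]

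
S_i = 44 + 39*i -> [44, 83, 122, 161, 200]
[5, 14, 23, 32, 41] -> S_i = 5 + 9*i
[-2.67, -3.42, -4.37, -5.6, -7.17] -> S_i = -2.67*1.28^i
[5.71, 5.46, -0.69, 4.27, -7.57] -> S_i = Random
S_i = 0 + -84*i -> [0, -84, -168, -252, -336]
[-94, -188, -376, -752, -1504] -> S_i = -94*2^i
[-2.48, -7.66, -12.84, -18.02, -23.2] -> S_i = -2.48 + -5.18*i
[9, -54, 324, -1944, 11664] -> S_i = 9*-6^i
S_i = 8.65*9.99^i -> [8.65, 86.41, 863.27, 8624.08, 86154.52]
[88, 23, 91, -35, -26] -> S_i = Random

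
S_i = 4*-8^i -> [4, -32, 256, -2048, 16384]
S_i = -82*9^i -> [-82, -738, -6642, -59778, -538002]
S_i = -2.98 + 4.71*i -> [-2.98, 1.73, 6.44, 11.15, 15.86]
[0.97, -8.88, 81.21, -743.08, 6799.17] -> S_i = 0.97*(-9.15)^i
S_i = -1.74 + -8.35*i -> [-1.74, -10.09, -18.44, -26.79, -35.14]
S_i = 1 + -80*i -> [1, -79, -159, -239, -319]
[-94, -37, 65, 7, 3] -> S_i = Random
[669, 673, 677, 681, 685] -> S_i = 669 + 4*i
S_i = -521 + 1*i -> [-521, -520, -519, -518, -517]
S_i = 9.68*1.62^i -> [9.68, 15.68, 25.4, 41.15, 66.67]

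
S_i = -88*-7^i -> [-88, 616, -4312, 30184, -211288]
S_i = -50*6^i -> [-50, -300, -1800, -10800, -64800]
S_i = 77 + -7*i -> [77, 70, 63, 56, 49]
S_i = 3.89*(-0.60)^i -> [3.89, -2.33, 1.4, -0.84, 0.5]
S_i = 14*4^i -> [14, 56, 224, 896, 3584]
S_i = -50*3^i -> [-50, -150, -450, -1350, -4050]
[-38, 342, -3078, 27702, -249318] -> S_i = -38*-9^i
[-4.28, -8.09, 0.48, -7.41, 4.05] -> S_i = Random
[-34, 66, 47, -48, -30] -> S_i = Random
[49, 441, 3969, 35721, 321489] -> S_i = 49*9^i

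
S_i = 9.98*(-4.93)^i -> [9.98, -49.2, 242.56, -1195.84, 5895.47]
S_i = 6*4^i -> [6, 24, 96, 384, 1536]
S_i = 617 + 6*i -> [617, 623, 629, 635, 641]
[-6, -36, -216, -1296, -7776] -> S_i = -6*6^i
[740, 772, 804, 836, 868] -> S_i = 740 + 32*i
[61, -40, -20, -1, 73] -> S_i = Random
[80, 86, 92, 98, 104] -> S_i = 80 + 6*i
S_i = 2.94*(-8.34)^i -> [2.94, -24.52, 204.49, -1705.48, 14223.67]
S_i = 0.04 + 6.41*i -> [0.04, 6.45, 12.86, 19.27, 25.68]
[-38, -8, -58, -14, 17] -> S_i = Random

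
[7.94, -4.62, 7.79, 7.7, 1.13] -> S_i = Random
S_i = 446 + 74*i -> [446, 520, 594, 668, 742]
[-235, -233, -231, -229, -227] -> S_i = -235 + 2*i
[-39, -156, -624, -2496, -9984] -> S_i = -39*4^i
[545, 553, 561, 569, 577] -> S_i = 545 + 8*i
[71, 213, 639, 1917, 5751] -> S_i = 71*3^i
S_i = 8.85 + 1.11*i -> [8.85, 9.96, 11.07, 12.18, 13.29]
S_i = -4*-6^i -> [-4, 24, -144, 864, -5184]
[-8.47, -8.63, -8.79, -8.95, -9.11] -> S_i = -8.47 + -0.16*i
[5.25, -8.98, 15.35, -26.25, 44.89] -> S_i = 5.25*(-1.71)^i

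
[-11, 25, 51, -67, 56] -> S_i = Random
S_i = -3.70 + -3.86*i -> [-3.7, -7.56, -11.42, -15.28, -19.14]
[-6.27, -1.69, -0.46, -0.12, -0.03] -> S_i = -6.27*0.27^i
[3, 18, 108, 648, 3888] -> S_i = 3*6^i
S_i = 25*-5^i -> [25, -125, 625, -3125, 15625]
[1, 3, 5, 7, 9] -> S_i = 1 + 2*i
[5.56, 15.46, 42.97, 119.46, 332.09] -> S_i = 5.56*2.78^i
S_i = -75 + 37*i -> [-75, -38, -1, 36, 73]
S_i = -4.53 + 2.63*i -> [-4.53, -1.9, 0.73, 3.36, 5.99]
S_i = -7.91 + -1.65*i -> [-7.91, -9.56, -11.21, -12.86, -14.51]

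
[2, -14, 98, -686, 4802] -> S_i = 2*-7^i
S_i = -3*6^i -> [-3, -18, -108, -648, -3888]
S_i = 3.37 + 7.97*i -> [3.37, 11.34, 19.31, 27.28, 35.25]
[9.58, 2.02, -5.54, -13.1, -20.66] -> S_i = 9.58 + -7.56*i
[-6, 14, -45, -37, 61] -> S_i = Random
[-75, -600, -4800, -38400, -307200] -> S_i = -75*8^i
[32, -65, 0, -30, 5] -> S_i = Random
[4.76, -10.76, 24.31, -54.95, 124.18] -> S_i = 4.76*(-2.26)^i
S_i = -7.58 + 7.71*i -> [-7.58, 0.13, 7.84, 15.55, 23.26]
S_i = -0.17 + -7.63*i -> [-0.17, -7.8, -15.43, -23.06, -30.69]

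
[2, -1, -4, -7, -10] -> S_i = 2 + -3*i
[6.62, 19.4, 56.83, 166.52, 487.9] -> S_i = 6.62*2.93^i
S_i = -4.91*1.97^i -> [-4.91, -9.67, -19.06, -37.54, -73.95]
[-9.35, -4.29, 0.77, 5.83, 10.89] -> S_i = -9.35 + 5.06*i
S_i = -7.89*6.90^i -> [-7.89, -54.44, -375.64, -2591.94, -17884.36]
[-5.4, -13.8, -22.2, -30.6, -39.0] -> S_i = -5.40 + -8.40*i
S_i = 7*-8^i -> [7, -56, 448, -3584, 28672]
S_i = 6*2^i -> [6, 12, 24, 48, 96]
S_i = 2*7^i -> [2, 14, 98, 686, 4802]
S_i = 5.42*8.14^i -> [5.42, 44.12, 359.13, 2923.29, 23795.61]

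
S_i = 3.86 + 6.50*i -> [3.86, 10.36, 16.86, 23.36, 29.86]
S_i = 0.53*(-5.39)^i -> [0.53, -2.86, 15.4, -82.99, 447.33]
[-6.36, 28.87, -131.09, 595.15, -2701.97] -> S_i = -6.36*(-4.54)^i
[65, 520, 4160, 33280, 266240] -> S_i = 65*8^i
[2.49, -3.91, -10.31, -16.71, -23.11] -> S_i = 2.49 + -6.40*i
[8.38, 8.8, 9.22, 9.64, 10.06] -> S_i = 8.38 + 0.42*i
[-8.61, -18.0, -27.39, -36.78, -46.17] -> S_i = -8.61 + -9.39*i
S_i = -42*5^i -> [-42, -210, -1050, -5250, -26250]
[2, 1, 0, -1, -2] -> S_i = 2 + -1*i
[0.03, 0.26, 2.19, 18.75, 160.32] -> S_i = 0.03*8.55^i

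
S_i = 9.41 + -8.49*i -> [9.41, 0.92, -7.57, -16.06, -24.55]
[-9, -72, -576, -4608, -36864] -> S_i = -9*8^i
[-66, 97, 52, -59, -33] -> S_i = Random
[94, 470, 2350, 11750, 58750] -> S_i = 94*5^i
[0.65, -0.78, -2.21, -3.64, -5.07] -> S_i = 0.65 + -1.43*i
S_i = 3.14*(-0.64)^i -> [3.14, -2.01, 1.29, -0.82, 0.53]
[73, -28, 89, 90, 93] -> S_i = Random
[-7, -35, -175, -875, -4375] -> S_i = -7*5^i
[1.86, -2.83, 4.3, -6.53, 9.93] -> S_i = 1.86*(-1.52)^i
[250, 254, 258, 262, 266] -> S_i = 250 + 4*i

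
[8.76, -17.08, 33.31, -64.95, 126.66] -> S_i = 8.76*(-1.95)^i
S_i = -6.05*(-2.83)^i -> [-6.05, 17.12, -48.45, 137.12, -388.06]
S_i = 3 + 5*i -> [3, 8, 13, 18, 23]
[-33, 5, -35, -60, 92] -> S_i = Random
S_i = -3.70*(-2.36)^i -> [-3.7, 8.73, -20.61, 48.63, -114.78]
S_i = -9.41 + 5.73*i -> [-9.41, -3.68, 2.05, 7.78, 13.51]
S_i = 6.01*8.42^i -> [6.01, 50.6, 426.09, 3587.66, 30208.06]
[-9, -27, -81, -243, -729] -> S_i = -9*3^i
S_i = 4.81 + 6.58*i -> [4.81, 11.39, 17.97, 24.55, 31.13]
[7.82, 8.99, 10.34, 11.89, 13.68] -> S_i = 7.82*1.15^i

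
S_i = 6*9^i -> [6, 54, 486, 4374, 39366]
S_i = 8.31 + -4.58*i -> [8.31, 3.73, -0.85, -5.43, -10.01]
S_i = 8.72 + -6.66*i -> [8.72, 2.06, -4.6, -11.26, -17.92]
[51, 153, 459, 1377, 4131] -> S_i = 51*3^i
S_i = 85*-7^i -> [85, -595, 4165, -29155, 204085]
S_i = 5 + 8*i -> [5, 13, 21, 29, 37]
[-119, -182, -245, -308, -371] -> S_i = -119 + -63*i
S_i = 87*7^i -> [87, 609, 4263, 29841, 208887]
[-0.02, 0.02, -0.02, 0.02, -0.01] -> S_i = -0.02*(-0.93)^i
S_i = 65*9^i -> [65, 585, 5265, 47385, 426465]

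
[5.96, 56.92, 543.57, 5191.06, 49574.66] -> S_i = 5.96*9.55^i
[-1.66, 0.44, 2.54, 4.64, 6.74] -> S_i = -1.66 + 2.10*i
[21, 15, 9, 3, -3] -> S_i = 21 + -6*i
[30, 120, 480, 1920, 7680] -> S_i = 30*4^i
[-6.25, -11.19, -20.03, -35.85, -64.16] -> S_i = -6.25*1.79^i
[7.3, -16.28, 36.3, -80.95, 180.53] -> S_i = 7.30*(-2.23)^i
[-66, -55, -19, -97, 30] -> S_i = Random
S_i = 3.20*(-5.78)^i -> [3.2, -18.5, 106.91, -617.92, 3571.59]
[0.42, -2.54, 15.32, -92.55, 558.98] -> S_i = 0.42*(-6.04)^i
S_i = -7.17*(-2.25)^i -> [-7.17, 16.13, -36.3, 81.67, -183.76]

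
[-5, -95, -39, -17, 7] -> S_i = Random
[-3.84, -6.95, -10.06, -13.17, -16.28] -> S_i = -3.84 + -3.11*i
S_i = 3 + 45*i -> [3, 48, 93, 138, 183]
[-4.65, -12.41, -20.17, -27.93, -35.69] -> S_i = -4.65 + -7.76*i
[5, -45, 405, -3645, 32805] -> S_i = 5*-9^i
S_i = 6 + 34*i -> [6, 40, 74, 108, 142]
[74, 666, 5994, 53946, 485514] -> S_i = 74*9^i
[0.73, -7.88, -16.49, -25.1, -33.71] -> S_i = 0.73 + -8.61*i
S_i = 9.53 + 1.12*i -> [9.53, 10.65, 11.77, 12.89, 14.01]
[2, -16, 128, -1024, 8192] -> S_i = 2*-8^i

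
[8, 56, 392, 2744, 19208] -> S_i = 8*7^i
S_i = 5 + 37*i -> [5, 42, 79, 116, 153]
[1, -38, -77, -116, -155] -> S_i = 1 + -39*i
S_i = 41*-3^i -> [41, -123, 369, -1107, 3321]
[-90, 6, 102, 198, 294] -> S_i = -90 + 96*i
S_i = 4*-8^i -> [4, -32, 256, -2048, 16384]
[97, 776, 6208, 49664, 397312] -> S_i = 97*8^i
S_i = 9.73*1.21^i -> [9.73, 11.77, 14.25, 17.24, 20.86]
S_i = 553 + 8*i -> [553, 561, 569, 577, 585]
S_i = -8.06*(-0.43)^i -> [-8.06, 3.47, -1.49, 0.64, -0.28]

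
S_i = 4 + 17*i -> [4, 21, 38, 55, 72]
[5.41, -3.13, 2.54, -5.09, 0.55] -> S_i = Random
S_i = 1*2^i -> [1, 2, 4, 8, 16]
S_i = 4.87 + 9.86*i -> [4.87, 14.73, 24.59, 34.45, 44.31]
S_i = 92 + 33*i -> [92, 125, 158, 191, 224]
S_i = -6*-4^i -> [-6, 24, -96, 384, -1536]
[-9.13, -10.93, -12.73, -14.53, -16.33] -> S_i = -9.13 + -1.80*i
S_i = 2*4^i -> [2, 8, 32, 128, 512]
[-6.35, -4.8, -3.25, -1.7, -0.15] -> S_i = -6.35 + 1.55*i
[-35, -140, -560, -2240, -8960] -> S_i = -35*4^i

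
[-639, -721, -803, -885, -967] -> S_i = -639 + -82*i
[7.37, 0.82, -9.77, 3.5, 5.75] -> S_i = Random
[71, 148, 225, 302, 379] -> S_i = 71 + 77*i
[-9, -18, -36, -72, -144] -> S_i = -9*2^i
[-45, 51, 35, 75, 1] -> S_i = Random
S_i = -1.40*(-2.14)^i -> [-1.4, 3.0, -6.41, 13.72, -29.36]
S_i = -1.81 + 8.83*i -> [-1.81, 7.02, 15.85, 24.68, 33.51]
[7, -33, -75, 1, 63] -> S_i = Random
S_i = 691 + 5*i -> [691, 696, 701, 706, 711]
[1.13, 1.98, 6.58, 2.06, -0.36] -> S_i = Random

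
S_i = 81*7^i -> [81, 567, 3969, 27783, 194481]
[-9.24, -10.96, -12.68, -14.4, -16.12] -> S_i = -9.24 + -1.72*i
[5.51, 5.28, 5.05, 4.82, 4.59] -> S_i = 5.51 + -0.23*i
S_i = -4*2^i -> [-4, -8, -16, -32, -64]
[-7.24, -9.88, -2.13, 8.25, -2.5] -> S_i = Random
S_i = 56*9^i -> [56, 504, 4536, 40824, 367416]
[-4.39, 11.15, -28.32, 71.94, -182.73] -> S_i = -4.39*(-2.54)^i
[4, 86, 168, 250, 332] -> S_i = 4 + 82*i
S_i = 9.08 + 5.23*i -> [9.08, 14.31, 19.54, 24.77, 30.0]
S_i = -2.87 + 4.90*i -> [-2.87, 2.03, 6.93, 11.83, 16.73]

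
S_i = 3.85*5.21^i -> [3.85, 20.06, 104.5, 544.47, 2836.69]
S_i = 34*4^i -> [34, 136, 544, 2176, 8704]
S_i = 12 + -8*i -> [12, 4, -4, -12, -20]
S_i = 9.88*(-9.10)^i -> [9.88, -89.91, 818.16, -7445.28, 67752.06]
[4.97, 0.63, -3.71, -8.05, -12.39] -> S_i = 4.97 + -4.34*i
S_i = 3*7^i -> [3, 21, 147, 1029, 7203]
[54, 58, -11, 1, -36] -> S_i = Random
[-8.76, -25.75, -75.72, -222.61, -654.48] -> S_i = -8.76*2.94^i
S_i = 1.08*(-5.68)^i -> [1.08, -6.13, 34.84, -197.91, 1124.13]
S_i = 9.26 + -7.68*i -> [9.26, 1.58, -6.1, -13.78, -21.46]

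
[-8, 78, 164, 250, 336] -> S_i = -8 + 86*i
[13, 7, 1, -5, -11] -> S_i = 13 + -6*i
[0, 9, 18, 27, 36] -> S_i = 0 + 9*i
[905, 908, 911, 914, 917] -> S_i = 905 + 3*i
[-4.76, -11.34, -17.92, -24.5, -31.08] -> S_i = -4.76 + -6.58*i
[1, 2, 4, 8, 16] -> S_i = 1*2^i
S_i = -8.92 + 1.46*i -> [-8.92, -7.46, -6.0, -4.54, -3.08]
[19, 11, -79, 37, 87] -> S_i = Random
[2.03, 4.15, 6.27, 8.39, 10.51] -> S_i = 2.03 + 2.12*i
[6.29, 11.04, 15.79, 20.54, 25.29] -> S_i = 6.29 + 4.75*i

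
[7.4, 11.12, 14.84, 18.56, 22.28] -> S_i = 7.40 + 3.72*i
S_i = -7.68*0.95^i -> [-7.68, -7.3, -6.93, -6.58, -6.26]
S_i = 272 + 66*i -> [272, 338, 404, 470, 536]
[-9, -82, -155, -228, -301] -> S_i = -9 + -73*i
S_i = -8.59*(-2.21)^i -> [-8.59, 18.98, -41.95, 92.72, -204.91]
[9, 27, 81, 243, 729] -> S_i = 9*3^i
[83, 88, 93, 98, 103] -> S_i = 83 + 5*i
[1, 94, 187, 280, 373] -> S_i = 1 + 93*i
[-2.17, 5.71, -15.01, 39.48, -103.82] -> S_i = -2.17*(-2.63)^i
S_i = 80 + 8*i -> [80, 88, 96, 104, 112]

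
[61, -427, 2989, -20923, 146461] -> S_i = 61*-7^i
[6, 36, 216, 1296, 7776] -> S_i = 6*6^i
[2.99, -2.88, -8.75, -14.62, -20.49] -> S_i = 2.99 + -5.87*i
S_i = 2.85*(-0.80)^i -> [2.85, -2.28, 1.82, -1.46, 1.17]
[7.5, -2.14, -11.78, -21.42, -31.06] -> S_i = 7.50 + -9.64*i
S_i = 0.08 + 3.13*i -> [0.08, 3.21, 6.34, 9.47, 12.6]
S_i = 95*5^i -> [95, 475, 2375, 11875, 59375]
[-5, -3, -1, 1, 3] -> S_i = -5 + 2*i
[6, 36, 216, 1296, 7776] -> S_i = 6*6^i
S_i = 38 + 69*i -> [38, 107, 176, 245, 314]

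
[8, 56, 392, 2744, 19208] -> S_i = 8*7^i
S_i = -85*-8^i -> [-85, 680, -5440, 43520, -348160]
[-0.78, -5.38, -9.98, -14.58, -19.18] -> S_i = -0.78 + -4.60*i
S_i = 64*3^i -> [64, 192, 576, 1728, 5184]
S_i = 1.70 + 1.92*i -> [1.7, 3.62, 5.54, 7.46, 9.38]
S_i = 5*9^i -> [5, 45, 405, 3645, 32805]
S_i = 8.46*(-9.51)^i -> [8.46, -80.45, 765.12, -7276.32, 69197.82]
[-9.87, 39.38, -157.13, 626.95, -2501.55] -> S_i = -9.87*(-3.99)^i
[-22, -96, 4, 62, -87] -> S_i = Random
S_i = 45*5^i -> [45, 225, 1125, 5625, 28125]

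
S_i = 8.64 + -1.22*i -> [8.64, 7.42, 6.2, 4.98, 3.76]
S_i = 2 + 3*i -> [2, 5, 8, 11, 14]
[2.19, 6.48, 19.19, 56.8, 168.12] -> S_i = 2.19*2.96^i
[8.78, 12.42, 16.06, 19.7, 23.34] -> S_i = 8.78 + 3.64*i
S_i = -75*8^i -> [-75, -600, -4800, -38400, -307200]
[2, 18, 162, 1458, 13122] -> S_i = 2*9^i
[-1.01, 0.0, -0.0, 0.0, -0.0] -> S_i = -1.01*-0.00^i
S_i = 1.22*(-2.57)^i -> [1.22, -3.14, 8.06, -20.71, 53.22]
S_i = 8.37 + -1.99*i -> [8.37, 6.38, 4.39, 2.4, 0.41]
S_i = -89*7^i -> [-89, -623, -4361, -30527, -213689]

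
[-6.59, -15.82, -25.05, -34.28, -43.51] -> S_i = -6.59 + -9.23*i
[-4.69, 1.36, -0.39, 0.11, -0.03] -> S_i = -4.69*(-0.29)^i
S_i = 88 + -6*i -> [88, 82, 76, 70, 64]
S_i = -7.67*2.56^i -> [-7.67, -19.64, -50.27, -128.68, -329.42]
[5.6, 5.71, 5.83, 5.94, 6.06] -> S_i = 5.60*1.02^i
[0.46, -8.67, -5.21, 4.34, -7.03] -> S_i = Random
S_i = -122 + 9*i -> [-122, -113, -104, -95, -86]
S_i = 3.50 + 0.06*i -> [3.5, 3.56, 3.62, 3.68, 3.74]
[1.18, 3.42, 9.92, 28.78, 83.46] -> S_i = 1.18*2.90^i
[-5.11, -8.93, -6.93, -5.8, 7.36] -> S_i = Random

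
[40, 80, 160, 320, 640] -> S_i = 40*2^i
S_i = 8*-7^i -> [8, -56, 392, -2744, 19208]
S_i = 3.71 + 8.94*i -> [3.71, 12.65, 21.59, 30.53, 39.47]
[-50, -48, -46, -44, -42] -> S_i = -50 + 2*i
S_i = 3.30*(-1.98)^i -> [3.3, -6.53, 12.94, -25.62, 50.72]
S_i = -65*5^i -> [-65, -325, -1625, -8125, -40625]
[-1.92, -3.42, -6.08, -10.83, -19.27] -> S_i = -1.92*1.78^i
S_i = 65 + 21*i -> [65, 86, 107, 128, 149]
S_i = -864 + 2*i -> [-864, -862, -860, -858, -856]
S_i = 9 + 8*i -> [9, 17, 25, 33, 41]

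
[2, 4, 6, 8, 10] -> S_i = 2 + 2*i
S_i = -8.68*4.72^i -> [-8.68, -40.97, -193.38, -912.74, -4308.12]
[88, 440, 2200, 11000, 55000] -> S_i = 88*5^i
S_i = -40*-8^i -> [-40, 320, -2560, 20480, -163840]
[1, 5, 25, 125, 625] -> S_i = 1*5^i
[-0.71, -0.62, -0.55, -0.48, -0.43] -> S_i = -0.71*0.88^i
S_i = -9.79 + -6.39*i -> [-9.79, -16.18, -22.57, -28.96, -35.35]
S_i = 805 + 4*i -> [805, 809, 813, 817, 821]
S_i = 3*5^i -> [3, 15, 75, 375, 1875]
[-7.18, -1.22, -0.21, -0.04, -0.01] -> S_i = -7.18*0.17^i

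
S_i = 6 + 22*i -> [6, 28, 50, 72, 94]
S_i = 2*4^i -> [2, 8, 32, 128, 512]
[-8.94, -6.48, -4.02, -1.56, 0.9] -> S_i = -8.94 + 2.46*i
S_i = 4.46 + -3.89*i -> [4.46, 0.57, -3.32, -7.21, -11.1]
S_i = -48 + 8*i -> [-48, -40, -32, -24, -16]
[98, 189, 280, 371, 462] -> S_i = 98 + 91*i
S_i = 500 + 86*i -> [500, 586, 672, 758, 844]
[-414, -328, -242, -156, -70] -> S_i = -414 + 86*i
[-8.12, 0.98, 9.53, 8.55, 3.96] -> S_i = Random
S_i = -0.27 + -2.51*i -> [-0.27, -2.78, -5.29, -7.8, -10.31]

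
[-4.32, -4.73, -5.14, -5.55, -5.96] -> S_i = -4.32 + -0.41*i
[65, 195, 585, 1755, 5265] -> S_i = 65*3^i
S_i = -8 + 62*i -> [-8, 54, 116, 178, 240]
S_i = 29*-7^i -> [29, -203, 1421, -9947, 69629]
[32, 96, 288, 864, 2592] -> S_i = 32*3^i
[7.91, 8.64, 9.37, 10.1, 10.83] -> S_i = 7.91 + 0.73*i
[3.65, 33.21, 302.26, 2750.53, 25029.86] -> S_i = 3.65*9.10^i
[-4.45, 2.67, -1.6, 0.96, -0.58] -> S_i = -4.45*(-0.60)^i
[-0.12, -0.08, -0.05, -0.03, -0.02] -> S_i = -0.12*0.64^i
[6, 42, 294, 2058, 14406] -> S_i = 6*7^i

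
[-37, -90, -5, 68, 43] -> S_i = Random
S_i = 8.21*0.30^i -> [8.21, 2.46, 0.74, 0.22, 0.07]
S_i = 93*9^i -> [93, 837, 7533, 67797, 610173]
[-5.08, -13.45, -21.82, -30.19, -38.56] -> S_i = -5.08 + -8.37*i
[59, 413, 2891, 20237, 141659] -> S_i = 59*7^i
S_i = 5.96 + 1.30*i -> [5.96, 7.26, 8.56, 9.86, 11.16]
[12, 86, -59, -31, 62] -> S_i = Random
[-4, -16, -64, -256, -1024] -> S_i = -4*4^i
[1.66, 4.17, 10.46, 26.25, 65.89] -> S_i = 1.66*2.51^i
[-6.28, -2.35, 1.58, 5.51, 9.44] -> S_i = -6.28 + 3.93*i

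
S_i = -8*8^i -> [-8, -64, -512, -4096, -32768]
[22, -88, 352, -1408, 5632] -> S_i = 22*-4^i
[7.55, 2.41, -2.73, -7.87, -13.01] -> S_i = 7.55 + -5.14*i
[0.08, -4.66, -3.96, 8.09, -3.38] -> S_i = Random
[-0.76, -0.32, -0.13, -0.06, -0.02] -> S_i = -0.76*0.42^i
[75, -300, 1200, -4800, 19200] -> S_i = 75*-4^i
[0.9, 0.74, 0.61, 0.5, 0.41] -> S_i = 0.90*0.82^i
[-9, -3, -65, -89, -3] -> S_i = Random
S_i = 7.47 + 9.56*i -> [7.47, 17.03, 26.59, 36.15, 45.71]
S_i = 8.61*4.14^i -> [8.61, 35.65, 147.57, 610.95, 2529.32]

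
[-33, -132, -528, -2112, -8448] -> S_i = -33*4^i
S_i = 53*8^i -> [53, 424, 3392, 27136, 217088]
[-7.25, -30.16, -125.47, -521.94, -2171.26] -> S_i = -7.25*4.16^i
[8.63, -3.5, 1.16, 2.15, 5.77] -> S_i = Random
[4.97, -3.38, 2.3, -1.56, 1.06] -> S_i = 4.97*(-0.68)^i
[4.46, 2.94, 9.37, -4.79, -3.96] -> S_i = Random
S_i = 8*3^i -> [8, 24, 72, 216, 648]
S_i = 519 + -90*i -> [519, 429, 339, 249, 159]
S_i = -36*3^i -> [-36, -108, -324, -972, -2916]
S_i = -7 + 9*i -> [-7, 2, 11, 20, 29]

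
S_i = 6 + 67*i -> [6, 73, 140, 207, 274]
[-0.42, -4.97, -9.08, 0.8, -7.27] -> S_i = Random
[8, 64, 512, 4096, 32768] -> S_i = 8*8^i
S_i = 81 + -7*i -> [81, 74, 67, 60, 53]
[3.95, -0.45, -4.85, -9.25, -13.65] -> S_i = 3.95 + -4.40*i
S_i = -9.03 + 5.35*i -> [-9.03, -3.68, 1.67, 7.02, 12.37]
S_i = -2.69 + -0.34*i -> [-2.69, -3.03, -3.37, -3.71, -4.05]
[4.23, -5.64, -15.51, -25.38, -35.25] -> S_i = 4.23 + -9.87*i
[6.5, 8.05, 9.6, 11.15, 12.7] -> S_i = 6.50 + 1.55*i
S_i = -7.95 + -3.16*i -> [-7.95, -11.11, -14.27, -17.43, -20.59]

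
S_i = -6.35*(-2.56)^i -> [-6.35, 16.26, -41.62, 106.54, -272.73]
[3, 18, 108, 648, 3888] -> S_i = 3*6^i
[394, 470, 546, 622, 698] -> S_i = 394 + 76*i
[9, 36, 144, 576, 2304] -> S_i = 9*4^i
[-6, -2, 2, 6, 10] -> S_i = -6 + 4*i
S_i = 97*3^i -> [97, 291, 873, 2619, 7857]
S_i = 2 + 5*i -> [2, 7, 12, 17, 22]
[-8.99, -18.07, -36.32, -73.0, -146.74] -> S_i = -8.99*2.01^i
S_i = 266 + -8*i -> [266, 258, 250, 242, 234]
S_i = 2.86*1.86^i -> [2.86, 5.32, 9.89, 18.4, 34.23]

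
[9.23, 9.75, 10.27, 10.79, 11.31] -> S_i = 9.23 + 0.52*i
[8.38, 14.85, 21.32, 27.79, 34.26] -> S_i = 8.38 + 6.47*i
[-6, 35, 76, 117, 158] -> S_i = -6 + 41*i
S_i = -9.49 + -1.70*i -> [-9.49, -11.19, -12.89, -14.59, -16.29]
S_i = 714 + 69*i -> [714, 783, 852, 921, 990]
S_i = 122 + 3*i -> [122, 125, 128, 131, 134]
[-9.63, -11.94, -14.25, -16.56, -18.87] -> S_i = -9.63 + -2.31*i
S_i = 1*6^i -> [1, 6, 36, 216, 1296]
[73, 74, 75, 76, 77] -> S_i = 73 + 1*i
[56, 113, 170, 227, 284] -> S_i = 56 + 57*i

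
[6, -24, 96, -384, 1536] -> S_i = 6*-4^i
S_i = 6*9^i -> [6, 54, 486, 4374, 39366]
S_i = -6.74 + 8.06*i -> [-6.74, 1.32, 9.38, 17.44, 25.5]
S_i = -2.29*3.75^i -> [-2.29, -8.59, -32.2, -120.76, -452.86]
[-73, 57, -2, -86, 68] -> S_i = Random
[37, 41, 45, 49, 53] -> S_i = 37 + 4*i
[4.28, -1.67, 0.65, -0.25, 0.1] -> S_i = 4.28*(-0.39)^i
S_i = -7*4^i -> [-7, -28, -112, -448, -1792]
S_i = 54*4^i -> [54, 216, 864, 3456, 13824]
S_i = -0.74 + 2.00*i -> [-0.74, 1.26, 3.26, 5.26, 7.26]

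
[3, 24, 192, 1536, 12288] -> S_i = 3*8^i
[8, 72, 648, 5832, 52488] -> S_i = 8*9^i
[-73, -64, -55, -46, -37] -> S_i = -73 + 9*i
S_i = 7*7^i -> [7, 49, 343, 2401, 16807]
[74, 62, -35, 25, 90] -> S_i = Random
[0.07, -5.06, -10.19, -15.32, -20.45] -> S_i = 0.07 + -5.13*i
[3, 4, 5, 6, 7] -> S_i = 3 + 1*i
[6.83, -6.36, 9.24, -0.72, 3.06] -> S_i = Random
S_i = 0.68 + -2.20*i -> [0.68, -1.52, -3.72, -5.92, -8.12]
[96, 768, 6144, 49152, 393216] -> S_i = 96*8^i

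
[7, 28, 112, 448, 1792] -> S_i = 7*4^i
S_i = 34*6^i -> [34, 204, 1224, 7344, 44064]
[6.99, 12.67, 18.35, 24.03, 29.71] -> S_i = 6.99 + 5.68*i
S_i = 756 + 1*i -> [756, 757, 758, 759, 760]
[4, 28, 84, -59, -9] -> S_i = Random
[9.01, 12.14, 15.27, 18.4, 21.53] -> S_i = 9.01 + 3.13*i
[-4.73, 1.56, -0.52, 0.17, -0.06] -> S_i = -4.73*(-0.33)^i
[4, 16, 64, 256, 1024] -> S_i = 4*4^i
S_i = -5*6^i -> [-5, -30, -180, -1080, -6480]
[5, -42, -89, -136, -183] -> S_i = 5 + -47*i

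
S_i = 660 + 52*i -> [660, 712, 764, 816, 868]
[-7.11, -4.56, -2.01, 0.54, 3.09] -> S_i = -7.11 + 2.55*i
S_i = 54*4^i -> [54, 216, 864, 3456, 13824]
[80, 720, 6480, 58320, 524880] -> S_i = 80*9^i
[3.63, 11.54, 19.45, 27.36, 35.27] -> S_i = 3.63 + 7.91*i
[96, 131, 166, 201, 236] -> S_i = 96 + 35*i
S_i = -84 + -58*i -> [-84, -142, -200, -258, -316]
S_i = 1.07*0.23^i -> [1.07, 0.25, 0.06, 0.01, 0.0]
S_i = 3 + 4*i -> [3, 7, 11, 15, 19]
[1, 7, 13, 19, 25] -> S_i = 1 + 6*i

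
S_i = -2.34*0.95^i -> [-2.34, -2.22, -2.11, -2.01, -1.91]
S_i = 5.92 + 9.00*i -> [5.92, 14.92, 23.92, 32.92, 41.92]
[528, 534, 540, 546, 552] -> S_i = 528 + 6*i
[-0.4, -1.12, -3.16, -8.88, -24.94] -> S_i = -0.40*2.81^i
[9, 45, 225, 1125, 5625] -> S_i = 9*5^i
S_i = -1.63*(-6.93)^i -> [-1.63, 11.3, -78.28, 542.48, -3759.42]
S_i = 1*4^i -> [1, 4, 16, 64, 256]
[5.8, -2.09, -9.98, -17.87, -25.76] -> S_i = 5.80 + -7.89*i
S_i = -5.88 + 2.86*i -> [-5.88, -3.02, -0.16, 2.7, 5.56]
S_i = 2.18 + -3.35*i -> [2.18, -1.17, -4.52, -7.87, -11.22]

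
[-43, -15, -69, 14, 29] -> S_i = Random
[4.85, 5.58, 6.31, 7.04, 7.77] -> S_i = 4.85 + 0.73*i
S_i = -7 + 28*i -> [-7, 21, 49, 77, 105]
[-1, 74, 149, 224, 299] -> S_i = -1 + 75*i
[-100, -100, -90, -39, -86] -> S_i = Random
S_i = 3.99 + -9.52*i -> [3.99, -5.53, -15.05, -24.57, -34.09]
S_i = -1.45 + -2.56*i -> [-1.45, -4.01, -6.57, -9.13, -11.69]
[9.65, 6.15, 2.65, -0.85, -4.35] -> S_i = 9.65 + -3.50*i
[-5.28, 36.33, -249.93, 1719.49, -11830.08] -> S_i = -5.28*(-6.88)^i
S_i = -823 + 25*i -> [-823, -798, -773, -748, -723]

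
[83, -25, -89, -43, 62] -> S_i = Random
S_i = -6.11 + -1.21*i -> [-6.11, -7.32, -8.53, -9.74, -10.95]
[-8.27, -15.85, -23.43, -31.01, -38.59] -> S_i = -8.27 + -7.58*i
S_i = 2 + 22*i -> [2, 24, 46, 68, 90]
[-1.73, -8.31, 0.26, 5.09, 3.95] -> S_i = Random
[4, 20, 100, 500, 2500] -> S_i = 4*5^i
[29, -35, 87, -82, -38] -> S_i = Random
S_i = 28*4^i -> [28, 112, 448, 1792, 7168]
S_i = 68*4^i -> [68, 272, 1088, 4352, 17408]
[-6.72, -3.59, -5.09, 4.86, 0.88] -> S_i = Random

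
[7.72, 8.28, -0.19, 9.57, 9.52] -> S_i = Random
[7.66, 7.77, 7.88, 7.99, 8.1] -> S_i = 7.66 + 0.11*i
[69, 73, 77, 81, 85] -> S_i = 69 + 4*i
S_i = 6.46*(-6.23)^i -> [6.46, -40.25, 250.73, -1562.06, 9731.61]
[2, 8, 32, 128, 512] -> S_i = 2*4^i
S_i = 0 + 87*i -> [0, 87, 174, 261, 348]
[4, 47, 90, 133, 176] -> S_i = 4 + 43*i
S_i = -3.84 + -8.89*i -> [-3.84, -12.73, -21.62, -30.51, -39.4]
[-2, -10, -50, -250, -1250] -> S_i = -2*5^i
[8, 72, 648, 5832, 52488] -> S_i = 8*9^i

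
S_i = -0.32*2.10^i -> [-0.32, -0.67, -1.41, -2.96, -6.22]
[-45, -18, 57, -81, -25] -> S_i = Random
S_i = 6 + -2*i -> [6, 4, 2, 0, -2]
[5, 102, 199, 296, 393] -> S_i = 5 + 97*i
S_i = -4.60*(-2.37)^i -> [-4.6, 10.9, -25.84, 61.24, -145.13]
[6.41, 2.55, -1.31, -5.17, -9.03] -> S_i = 6.41 + -3.86*i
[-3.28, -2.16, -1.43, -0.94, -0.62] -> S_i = -3.28*0.66^i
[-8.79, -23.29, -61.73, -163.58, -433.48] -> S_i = -8.79*2.65^i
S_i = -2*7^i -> [-2, -14, -98, -686, -4802]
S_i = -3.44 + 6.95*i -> [-3.44, 3.51, 10.46, 17.41, 24.36]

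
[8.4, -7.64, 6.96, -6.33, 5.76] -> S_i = 8.40*(-0.91)^i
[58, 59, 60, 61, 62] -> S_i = 58 + 1*i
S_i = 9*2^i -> [9, 18, 36, 72, 144]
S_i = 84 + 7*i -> [84, 91, 98, 105, 112]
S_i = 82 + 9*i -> [82, 91, 100, 109, 118]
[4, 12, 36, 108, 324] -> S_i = 4*3^i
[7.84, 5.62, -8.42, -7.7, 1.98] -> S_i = Random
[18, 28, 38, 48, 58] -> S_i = 18 + 10*i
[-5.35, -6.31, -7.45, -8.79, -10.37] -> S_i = -5.35*1.18^i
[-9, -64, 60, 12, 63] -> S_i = Random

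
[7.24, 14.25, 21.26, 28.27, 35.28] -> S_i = 7.24 + 7.01*i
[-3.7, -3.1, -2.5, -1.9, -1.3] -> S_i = -3.70 + 0.60*i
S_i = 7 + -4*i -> [7, 3, -1, -5, -9]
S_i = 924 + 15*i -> [924, 939, 954, 969, 984]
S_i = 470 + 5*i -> [470, 475, 480, 485, 490]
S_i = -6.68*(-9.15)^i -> [-6.68, 61.12, -559.27, 5117.29, -46823.17]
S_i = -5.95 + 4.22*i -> [-5.95, -1.73, 2.49, 6.71, 10.93]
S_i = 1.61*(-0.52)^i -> [1.61, -0.84, 0.44, -0.23, 0.12]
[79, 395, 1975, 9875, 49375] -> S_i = 79*5^i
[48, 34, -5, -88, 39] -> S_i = Random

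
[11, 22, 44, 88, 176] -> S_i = 11*2^i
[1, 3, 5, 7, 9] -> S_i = 1 + 2*i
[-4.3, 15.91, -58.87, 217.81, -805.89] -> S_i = -4.30*(-3.70)^i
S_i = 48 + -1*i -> [48, 47, 46, 45, 44]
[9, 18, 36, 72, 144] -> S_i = 9*2^i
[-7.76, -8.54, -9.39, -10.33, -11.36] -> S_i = -7.76*1.10^i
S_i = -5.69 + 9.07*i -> [-5.69, 3.38, 12.45, 21.52, 30.59]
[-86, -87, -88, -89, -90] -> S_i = -86 + -1*i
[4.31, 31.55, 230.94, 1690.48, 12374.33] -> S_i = 4.31*7.32^i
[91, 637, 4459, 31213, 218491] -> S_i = 91*7^i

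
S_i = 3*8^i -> [3, 24, 192, 1536, 12288]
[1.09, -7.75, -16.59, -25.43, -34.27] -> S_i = 1.09 + -8.84*i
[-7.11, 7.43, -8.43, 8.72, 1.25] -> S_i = Random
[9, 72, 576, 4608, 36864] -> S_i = 9*8^i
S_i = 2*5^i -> [2, 10, 50, 250, 1250]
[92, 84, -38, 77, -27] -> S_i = Random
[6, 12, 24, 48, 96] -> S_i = 6*2^i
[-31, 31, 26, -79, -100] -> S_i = Random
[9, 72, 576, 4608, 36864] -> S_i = 9*8^i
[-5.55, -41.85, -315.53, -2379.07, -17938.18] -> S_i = -5.55*7.54^i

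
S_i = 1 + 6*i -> [1, 7, 13, 19, 25]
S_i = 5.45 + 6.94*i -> [5.45, 12.39, 19.33, 26.27, 33.21]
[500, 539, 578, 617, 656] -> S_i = 500 + 39*i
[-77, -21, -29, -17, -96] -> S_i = Random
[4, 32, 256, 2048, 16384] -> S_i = 4*8^i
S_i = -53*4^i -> [-53, -212, -848, -3392, -13568]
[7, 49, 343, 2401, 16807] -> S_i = 7*7^i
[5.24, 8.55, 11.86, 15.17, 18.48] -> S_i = 5.24 + 3.31*i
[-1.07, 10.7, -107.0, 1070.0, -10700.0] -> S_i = -1.07*(-10.00)^i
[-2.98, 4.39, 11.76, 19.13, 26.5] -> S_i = -2.98 + 7.37*i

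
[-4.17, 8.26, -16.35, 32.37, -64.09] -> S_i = -4.17*(-1.98)^i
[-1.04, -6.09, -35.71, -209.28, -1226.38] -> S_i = -1.04*5.86^i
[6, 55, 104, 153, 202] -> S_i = 6 + 49*i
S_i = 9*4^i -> [9, 36, 144, 576, 2304]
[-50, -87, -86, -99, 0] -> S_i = Random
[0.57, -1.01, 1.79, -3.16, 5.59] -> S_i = 0.57*(-1.77)^i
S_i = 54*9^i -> [54, 486, 4374, 39366, 354294]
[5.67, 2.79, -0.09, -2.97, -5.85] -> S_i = 5.67 + -2.88*i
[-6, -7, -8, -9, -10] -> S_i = -6 + -1*i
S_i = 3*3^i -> [3, 9, 27, 81, 243]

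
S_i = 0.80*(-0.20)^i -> [0.8, -0.16, 0.03, -0.01, 0.0]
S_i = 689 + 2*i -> [689, 691, 693, 695, 697]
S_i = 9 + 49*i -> [9, 58, 107, 156, 205]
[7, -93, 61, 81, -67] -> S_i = Random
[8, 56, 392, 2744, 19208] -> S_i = 8*7^i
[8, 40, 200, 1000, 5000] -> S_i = 8*5^i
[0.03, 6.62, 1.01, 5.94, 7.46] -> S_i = Random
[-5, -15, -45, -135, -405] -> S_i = -5*3^i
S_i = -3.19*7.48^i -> [-3.19, -23.86, -178.48, -1335.04, -9986.13]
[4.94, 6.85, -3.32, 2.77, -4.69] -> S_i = Random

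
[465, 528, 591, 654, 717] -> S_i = 465 + 63*i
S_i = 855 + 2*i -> [855, 857, 859, 861, 863]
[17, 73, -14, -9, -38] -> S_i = Random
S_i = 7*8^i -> [7, 56, 448, 3584, 28672]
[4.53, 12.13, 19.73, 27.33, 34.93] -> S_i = 4.53 + 7.60*i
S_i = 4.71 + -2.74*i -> [4.71, 1.97, -0.77, -3.51, -6.25]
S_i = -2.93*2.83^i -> [-2.93, -8.29, -23.47, -66.41, -187.94]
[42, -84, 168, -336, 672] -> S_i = 42*-2^i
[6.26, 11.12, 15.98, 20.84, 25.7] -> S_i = 6.26 + 4.86*i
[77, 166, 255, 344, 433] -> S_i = 77 + 89*i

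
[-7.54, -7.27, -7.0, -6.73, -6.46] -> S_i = -7.54 + 0.27*i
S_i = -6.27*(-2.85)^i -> [-6.27, 17.87, -50.93, 145.15, -413.66]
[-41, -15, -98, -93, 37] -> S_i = Random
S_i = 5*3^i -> [5, 15, 45, 135, 405]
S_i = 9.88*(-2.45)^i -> [9.88, -24.21, 59.3, -145.3, 355.98]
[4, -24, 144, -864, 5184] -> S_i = 4*-6^i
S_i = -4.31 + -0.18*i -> [-4.31, -4.49, -4.67, -4.85, -5.03]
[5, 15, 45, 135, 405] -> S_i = 5*3^i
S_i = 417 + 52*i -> [417, 469, 521, 573, 625]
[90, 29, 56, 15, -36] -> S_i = Random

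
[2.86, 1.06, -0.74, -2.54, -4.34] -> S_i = 2.86 + -1.80*i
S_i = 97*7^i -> [97, 679, 4753, 33271, 232897]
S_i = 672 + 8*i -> [672, 680, 688, 696, 704]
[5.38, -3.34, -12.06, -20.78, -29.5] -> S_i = 5.38 + -8.72*i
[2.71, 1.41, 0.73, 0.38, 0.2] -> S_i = 2.71*0.52^i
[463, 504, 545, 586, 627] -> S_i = 463 + 41*i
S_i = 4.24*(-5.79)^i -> [4.24, -24.55, 142.14, -823.0, 4765.19]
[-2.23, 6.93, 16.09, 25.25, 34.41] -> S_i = -2.23 + 9.16*i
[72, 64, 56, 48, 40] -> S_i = 72 + -8*i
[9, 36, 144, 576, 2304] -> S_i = 9*4^i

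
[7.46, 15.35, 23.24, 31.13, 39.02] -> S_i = 7.46 + 7.89*i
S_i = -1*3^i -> [-1, -3, -9, -27, -81]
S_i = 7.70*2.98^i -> [7.7, 22.95, 68.38, 203.77, 607.23]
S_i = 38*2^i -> [38, 76, 152, 304, 608]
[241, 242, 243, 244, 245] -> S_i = 241 + 1*i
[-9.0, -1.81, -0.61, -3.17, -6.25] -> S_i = Random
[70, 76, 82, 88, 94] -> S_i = 70 + 6*i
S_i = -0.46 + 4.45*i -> [-0.46, 3.99, 8.44, 12.89, 17.34]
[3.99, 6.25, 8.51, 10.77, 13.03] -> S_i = 3.99 + 2.26*i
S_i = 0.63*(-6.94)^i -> [0.63, -4.37, 30.34, -210.58, 1461.43]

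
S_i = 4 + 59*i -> [4, 63, 122, 181, 240]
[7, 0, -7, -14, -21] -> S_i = 7 + -7*i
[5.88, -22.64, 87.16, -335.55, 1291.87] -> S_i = 5.88*(-3.85)^i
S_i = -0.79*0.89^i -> [-0.79, -0.7, -0.63, -0.56, -0.5]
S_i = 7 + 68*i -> [7, 75, 143, 211, 279]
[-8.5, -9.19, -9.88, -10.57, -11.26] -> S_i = -8.50 + -0.69*i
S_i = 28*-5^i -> [28, -140, 700, -3500, 17500]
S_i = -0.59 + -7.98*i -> [-0.59, -8.57, -16.55, -24.53, -32.51]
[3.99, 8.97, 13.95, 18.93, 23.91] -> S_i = 3.99 + 4.98*i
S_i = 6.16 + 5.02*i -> [6.16, 11.18, 16.2, 21.22, 26.24]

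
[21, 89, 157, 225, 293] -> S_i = 21 + 68*i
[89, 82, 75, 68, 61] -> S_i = 89 + -7*i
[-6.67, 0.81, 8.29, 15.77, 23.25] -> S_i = -6.67 + 7.48*i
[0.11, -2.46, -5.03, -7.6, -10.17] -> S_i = 0.11 + -2.57*i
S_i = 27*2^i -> [27, 54, 108, 216, 432]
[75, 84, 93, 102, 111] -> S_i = 75 + 9*i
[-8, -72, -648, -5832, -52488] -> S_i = -8*9^i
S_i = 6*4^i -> [6, 24, 96, 384, 1536]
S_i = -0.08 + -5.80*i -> [-0.08, -5.88, -11.68, -17.48, -23.28]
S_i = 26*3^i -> [26, 78, 234, 702, 2106]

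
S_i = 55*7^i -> [55, 385, 2695, 18865, 132055]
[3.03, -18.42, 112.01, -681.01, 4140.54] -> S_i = 3.03*(-6.08)^i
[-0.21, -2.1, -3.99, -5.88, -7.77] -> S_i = -0.21 + -1.89*i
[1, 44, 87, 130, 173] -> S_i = 1 + 43*i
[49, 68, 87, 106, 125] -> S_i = 49 + 19*i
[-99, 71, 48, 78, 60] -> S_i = Random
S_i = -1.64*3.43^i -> [-1.64, -5.63, -19.29, -66.18, -227.0]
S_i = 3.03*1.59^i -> [3.03, 4.82, 7.66, 12.18, 19.37]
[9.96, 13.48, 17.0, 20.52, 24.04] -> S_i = 9.96 + 3.52*i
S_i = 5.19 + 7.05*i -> [5.19, 12.24, 19.29, 26.34, 33.39]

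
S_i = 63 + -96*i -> [63, -33, -129, -225, -321]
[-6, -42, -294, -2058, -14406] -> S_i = -6*7^i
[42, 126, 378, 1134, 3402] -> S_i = 42*3^i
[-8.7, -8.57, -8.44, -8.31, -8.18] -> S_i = -8.70 + 0.13*i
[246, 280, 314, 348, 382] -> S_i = 246 + 34*i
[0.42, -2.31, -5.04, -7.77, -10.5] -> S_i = 0.42 + -2.73*i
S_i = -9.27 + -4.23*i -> [-9.27, -13.5, -17.73, -21.96, -26.19]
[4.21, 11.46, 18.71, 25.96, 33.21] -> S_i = 4.21 + 7.25*i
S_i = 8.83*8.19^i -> [8.83, 72.32, 592.28, 4850.79, 39727.96]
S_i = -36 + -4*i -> [-36, -40, -44, -48, -52]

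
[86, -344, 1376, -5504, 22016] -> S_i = 86*-4^i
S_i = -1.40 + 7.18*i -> [-1.4, 5.78, 12.96, 20.14, 27.32]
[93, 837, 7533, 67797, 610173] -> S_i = 93*9^i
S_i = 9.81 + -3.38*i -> [9.81, 6.43, 3.05, -0.33, -3.71]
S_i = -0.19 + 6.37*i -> [-0.19, 6.18, 12.55, 18.92, 25.29]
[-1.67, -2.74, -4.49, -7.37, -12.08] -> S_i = -1.67*1.64^i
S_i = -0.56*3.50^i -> [-0.56, -1.96, -6.86, -24.01, -84.04]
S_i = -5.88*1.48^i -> [-5.88, -8.7, -12.88, -19.06, -28.21]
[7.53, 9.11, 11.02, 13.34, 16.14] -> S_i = 7.53*1.21^i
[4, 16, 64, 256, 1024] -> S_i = 4*4^i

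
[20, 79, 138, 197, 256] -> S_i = 20 + 59*i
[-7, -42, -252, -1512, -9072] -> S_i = -7*6^i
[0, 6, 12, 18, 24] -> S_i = 0 + 6*i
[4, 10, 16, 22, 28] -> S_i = 4 + 6*i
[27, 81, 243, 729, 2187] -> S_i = 27*3^i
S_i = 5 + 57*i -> [5, 62, 119, 176, 233]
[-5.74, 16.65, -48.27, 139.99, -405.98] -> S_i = -5.74*(-2.90)^i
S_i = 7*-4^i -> [7, -28, 112, -448, 1792]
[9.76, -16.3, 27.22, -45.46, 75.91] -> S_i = 9.76*(-1.67)^i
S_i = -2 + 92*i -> [-2, 90, 182, 274, 366]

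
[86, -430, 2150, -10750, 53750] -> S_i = 86*-5^i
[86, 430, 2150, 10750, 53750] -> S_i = 86*5^i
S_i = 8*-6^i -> [8, -48, 288, -1728, 10368]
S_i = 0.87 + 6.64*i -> [0.87, 7.51, 14.15, 20.79, 27.43]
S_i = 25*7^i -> [25, 175, 1225, 8575, 60025]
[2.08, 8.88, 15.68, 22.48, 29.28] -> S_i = 2.08 + 6.80*i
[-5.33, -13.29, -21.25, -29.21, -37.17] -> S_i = -5.33 + -7.96*i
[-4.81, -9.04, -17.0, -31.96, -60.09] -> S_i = -4.81*1.88^i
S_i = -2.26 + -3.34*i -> [-2.26, -5.6, -8.94, -12.28, -15.62]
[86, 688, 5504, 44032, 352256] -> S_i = 86*8^i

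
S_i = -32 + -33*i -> [-32, -65, -98, -131, -164]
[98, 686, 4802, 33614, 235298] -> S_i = 98*7^i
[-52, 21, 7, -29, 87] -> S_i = Random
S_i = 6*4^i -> [6, 24, 96, 384, 1536]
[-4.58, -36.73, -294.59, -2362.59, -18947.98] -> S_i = -4.58*8.02^i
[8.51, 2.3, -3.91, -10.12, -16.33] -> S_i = 8.51 + -6.21*i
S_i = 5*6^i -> [5, 30, 180, 1080, 6480]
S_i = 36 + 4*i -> [36, 40, 44, 48, 52]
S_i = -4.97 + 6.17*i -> [-4.97, 1.2, 7.37, 13.54, 19.71]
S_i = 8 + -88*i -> [8, -80, -168, -256, -344]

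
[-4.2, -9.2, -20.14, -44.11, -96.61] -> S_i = -4.20*2.19^i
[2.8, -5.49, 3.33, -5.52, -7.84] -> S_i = Random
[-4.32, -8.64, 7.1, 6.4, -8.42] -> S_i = Random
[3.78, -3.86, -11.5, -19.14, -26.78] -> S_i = 3.78 + -7.64*i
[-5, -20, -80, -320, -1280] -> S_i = -5*4^i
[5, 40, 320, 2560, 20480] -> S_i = 5*8^i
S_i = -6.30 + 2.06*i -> [-6.3, -4.24, -2.18, -0.12, 1.94]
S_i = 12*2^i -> [12, 24, 48, 96, 192]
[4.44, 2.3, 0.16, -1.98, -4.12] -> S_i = 4.44 + -2.14*i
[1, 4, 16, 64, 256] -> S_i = 1*4^i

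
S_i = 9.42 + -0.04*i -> [9.42, 9.38, 9.34, 9.3, 9.26]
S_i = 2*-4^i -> [2, -8, 32, -128, 512]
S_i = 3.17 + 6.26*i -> [3.17, 9.43, 15.69, 21.95, 28.21]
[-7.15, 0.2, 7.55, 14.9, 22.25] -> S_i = -7.15 + 7.35*i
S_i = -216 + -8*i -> [-216, -224, -232, -240, -248]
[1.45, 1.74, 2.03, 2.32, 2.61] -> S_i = 1.45 + 0.29*i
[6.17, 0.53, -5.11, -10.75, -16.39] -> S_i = 6.17 + -5.64*i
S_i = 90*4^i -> [90, 360, 1440, 5760, 23040]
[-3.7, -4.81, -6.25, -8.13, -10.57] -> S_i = -3.70*1.30^i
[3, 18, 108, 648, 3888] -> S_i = 3*6^i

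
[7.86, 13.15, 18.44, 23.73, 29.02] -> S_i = 7.86 + 5.29*i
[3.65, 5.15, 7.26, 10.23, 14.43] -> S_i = 3.65*1.41^i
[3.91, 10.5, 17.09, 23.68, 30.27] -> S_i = 3.91 + 6.59*i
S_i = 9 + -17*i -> [9, -8, -25, -42, -59]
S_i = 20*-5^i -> [20, -100, 500, -2500, 12500]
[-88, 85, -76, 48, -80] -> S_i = Random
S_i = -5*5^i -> [-5, -25, -125, -625, -3125]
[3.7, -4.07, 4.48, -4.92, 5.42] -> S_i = 3.70*(-1.10)^i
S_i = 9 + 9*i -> [9, 18, 27, 36, 45]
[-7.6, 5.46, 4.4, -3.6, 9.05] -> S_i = Random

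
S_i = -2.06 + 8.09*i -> [-2.06, 6.03, 14.12, 22.21, 30.3]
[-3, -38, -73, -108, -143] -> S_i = -3 + -35*i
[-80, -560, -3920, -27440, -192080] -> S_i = -80*7^i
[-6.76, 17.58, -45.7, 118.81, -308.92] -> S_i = -6.76*(-2.60)^i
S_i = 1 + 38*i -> [1, 39, 77, 115, 153]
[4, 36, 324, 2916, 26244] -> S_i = 4*9^i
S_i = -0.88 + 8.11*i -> [-0.88, 7.23, 15.34, 23.45, 31.56]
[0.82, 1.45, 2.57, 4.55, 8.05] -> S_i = 0.82*1.77^i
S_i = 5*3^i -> [5, 15, 45, 135, 405]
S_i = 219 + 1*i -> [219, 220, 221, 222, 223]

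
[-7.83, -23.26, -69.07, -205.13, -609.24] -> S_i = -7.83*2.97^i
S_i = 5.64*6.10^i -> [5.64, 34.4, 209.86, 1280.17, 7809.05]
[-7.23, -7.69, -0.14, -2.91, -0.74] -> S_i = Random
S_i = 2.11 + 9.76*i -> [2.11, 11.87, 21.63, 31.39, 41.15]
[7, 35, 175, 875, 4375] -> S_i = 7*5^i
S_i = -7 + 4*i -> [-7, -3, 1, 5, 9]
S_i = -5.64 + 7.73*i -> [-5.64, 2.09, 9.82, 17.55, 25.28]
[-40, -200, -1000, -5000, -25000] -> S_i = -40*5^i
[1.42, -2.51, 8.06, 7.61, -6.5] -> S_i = Random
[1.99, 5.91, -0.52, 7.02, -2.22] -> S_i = Random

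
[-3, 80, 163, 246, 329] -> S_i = -3 + 83*i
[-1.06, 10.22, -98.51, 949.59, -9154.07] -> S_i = -1.06*(-9.64)^i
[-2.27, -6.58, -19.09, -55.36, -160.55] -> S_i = -2.27*2.90^i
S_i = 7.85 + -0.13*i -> [7.85, 7.72, 7.59, 7.46, 7.33]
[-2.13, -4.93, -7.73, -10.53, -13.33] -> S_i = -2.13 + -2.80*i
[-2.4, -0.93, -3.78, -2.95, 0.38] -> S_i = Random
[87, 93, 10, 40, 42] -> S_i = Random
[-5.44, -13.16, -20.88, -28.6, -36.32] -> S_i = -5.44 + -7.72*i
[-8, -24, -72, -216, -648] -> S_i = -8*3^i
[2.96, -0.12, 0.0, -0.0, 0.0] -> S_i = 2.96*(-0.04)^i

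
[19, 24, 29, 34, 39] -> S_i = 19 + 5*i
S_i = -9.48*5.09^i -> [-9.48, -48.25, -245.61, -1250.15, -6363.26]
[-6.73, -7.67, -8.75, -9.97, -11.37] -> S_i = -6.73*1.14^i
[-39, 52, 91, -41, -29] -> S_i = Random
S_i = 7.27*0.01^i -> [7.27, 0.07, 0.0, 0.0, 0.0]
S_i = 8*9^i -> [8, 72, 648, 5832, 52488]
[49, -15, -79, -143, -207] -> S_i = 49 + -64*i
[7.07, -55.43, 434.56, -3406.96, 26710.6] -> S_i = 7.07*(-7.84)^i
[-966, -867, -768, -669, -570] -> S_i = -966 + 99*i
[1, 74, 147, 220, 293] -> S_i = 1 + 73*i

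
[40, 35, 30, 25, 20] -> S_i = 40 + -5*i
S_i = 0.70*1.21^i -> [0.7, 0.85, 1.02, 1.24, 1.5]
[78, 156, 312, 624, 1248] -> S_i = 78*2^i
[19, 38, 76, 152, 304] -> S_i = 19*2^i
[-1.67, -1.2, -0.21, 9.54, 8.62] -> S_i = Random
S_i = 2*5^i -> [2, 10, 50, 250, 1250]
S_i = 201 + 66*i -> [201, 267, 333, 399, 465]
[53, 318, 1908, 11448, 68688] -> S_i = 53*6^i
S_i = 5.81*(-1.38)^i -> [5.81, -8.02, 11.06, -15.27, 21.07]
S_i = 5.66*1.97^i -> [5.66, 11.15, 21.97, 43.27, 85.25]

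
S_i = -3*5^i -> [-3, -15, -75, -375, -1875]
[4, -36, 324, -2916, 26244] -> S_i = 4*-9^i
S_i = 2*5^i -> [2, 10, 50, 250, 1250]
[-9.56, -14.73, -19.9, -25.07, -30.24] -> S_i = -9.56 + -5.17*i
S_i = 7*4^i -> [7, 28, 112, 448, 1792]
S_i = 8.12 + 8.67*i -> [8.12, 16.79, 25.46, 34.13, 42.8]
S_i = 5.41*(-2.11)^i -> [5.41, -11.42, 24.09, -50.82, 107.23]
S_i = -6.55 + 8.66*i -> [-6.55, 2.11, 10.77, 19.43, 28.09]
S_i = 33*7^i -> [33, 231, 1617, 11319, 79233]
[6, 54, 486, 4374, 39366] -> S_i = 6*9^i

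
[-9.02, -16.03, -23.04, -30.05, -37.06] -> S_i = -9.02 + -7.01*i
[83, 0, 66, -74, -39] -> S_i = Random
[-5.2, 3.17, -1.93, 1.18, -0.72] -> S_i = -5.20*(-0.61)^i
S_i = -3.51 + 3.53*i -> [-3.51, 0.02, 3.55, 7.08, 10.61]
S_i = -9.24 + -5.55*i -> [-9.24, -14.79, -20.34, -25.89, -31.44]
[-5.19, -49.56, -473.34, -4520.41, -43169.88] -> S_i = -5.19*9.55^i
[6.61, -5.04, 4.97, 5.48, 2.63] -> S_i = Random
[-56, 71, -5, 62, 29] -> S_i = Random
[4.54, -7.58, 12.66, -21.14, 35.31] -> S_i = 4.54*(-1.67)^i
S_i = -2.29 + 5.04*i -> [-2.29, 2.75, 7.79, 12.83, 17.87]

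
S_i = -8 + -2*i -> [-8, -10, -12, -14, -16]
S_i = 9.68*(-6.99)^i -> [9.68, -67.66, 472.97, -3306.03, 23109.15]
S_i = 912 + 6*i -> [912, 918, 924, 930, 936]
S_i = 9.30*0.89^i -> [9.3, 8.28, 7.37, 6.56, 5.84]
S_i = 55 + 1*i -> [55, 56, 57, 58, 59]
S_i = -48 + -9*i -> [-48, -57, -66, -75, -84]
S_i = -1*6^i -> [-1, -6, -36, -216, -1296]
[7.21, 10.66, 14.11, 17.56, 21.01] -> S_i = 7.21 + 3.45*i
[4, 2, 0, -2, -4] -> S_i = 4 + -2*i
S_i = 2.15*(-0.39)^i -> [2.15, -0.84, 0.33, -0.13, 0.05]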